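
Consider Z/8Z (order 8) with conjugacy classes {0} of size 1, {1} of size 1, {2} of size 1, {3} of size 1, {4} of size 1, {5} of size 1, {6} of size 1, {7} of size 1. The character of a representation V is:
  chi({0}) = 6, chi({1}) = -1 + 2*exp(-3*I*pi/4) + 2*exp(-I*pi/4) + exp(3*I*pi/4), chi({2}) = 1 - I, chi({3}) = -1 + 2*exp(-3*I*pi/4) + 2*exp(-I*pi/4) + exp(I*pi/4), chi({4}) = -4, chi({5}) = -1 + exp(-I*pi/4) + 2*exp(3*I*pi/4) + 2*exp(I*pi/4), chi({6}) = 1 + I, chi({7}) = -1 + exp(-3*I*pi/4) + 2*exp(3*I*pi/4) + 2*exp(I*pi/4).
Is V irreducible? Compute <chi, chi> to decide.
Not irreducible (reducible): <chi, chi> = 10 > 1.

Derivation: <chi, chi> = (1/|G|) sum_C |C| * |chi(C)|^2 = (1/8)[1*|6|^2 + 1*|-1 + 2*exp(-3*I*pi/4) + 2*exp(-I*pi/4) + exp(3*I*pi/4)|^2 + 1*|1 - I|^2 + 1*|-1 + 2*exp(-3*I*pi/4) + 2*exp(-I*pi/4) + exp(I*pi/4)|^2 + 1*|-4|^2 + 1*|-1 + exp(-I*pi/4) + 2*exp(3*I*pi/4) + 2*exp(I*pi/4)|^2 + 1*|1 + I|^2 + 1*|-1 + exp(-3*I*pi/4) + 2*exp(3*I*pi/4) + 2*exp(I*pi/4)|^2]
  = (1/8)[(36) + (6 - 3*exp(3*I*pi/4) - 2*exp(I*pi/4) - 2*exp(-I*pi/4) - 3*exp(-3*I*pi/4)) + (2) + (6 - 3*exp(I*pi/4) - 2*exp(3*I*pi/4) - 2*exp(-3*I*pi/4) - 3*exp(-I*pi/4)) + (16) + (6 - 3*exp(I*pi/4) - 2*exp(3*I*pi/4) - 2*exp(-3*I*pi/4) - 3*exp(-I*pi/4)) + (2) + (6 - 3*exp(3*I*pi/4) - 2*exp(I*pi/4) - 2*exp(-I*pi/4) - 3*exp(-3*I*pi/4))] = 80/8 = 10.
(Exp terms are combined using exp(i*s)*conj(exp(i*t)) = exp(i*(s-t)), and sums of them are collapsed using the identity that for every m > 1 the m distinct m-th roots of unity sum to 0, e.g. 1 + exp(2*I*pi/3) + exp(-2*I*pi/3) = 0.)
A character is irreducible iff <chi, chi> = 1, so this representation is reducible.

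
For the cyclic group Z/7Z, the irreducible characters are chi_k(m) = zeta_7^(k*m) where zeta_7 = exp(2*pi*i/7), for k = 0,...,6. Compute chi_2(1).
chi_2(1) = zeta_7^2 = exp(4*I*pi/7)

Derivation: chi_2(1) = zeta_7^(2*1) = zeta_7^2. Since zeta_7^7 = 1, this equals zeta_7^2 = exp(2*pi*i*2/7) = exp(4*I*pi/7).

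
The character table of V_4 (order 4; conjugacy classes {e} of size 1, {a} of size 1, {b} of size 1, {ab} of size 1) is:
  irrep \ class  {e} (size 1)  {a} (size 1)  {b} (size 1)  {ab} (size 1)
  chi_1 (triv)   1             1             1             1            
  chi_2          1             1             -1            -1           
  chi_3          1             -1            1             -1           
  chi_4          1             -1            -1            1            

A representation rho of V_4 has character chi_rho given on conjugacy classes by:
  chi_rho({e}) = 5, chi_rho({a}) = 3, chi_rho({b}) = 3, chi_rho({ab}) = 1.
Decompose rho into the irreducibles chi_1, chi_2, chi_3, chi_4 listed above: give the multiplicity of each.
Multiplicities: chi_1: 3, chi_2: 1, chi_3: 1, chi_4: 0.

Explanation: Use <chi_rho, chi> = (1/|G|) sum_C |C| * chi_rho(C) * conj(chi(C)) with |G| = 4 for each irreducible chi in the table:
  <chi_rho, chi_1> = (1/4)[1*(5)*conj(1) + 1*(3)*conj(1) + 1*(3)*conj(1) + 1*(1)*conj(1)]
      = (1/4)[(5) + (3) + (3) + (1)] = 12/4 = 3
  <chi_rho, chi_2> = (1/4)[1*(5)*conj(1) + 1*(3)*conj(1) + 1*(3)*conj(-1) + 1*(1)*conj(-1)]
      = (1/4)[(5) + (3) + (-3) + (-1)] = 4/4 = 1
  <chi_rho, chi_3> = (1/4)[1*(5)*conj(1) + 1*(3)*conj(-1) + 1*(3)*conj(1) + 1*(1)*conj(-1)]
      = (1/4)[(5) + (-3) + (3) + (-1)] = 4/4 = 1
  <chi_rho, chi_4> = (1/4)[1*(5)*conj(1) + 1*(3)*conj(-1) + 1*(3)*conj(-1) + 1*(1)*conj(1)]
      = (1/4)[(5) + (-3) + (-3) + (1)] = 0/4 = 0
Dimension check: dim(rho) = sum (mult * dim) = 3*1 + 1*1 + 1*1 + 0*1 = 5 = chi_rho(e) = 5.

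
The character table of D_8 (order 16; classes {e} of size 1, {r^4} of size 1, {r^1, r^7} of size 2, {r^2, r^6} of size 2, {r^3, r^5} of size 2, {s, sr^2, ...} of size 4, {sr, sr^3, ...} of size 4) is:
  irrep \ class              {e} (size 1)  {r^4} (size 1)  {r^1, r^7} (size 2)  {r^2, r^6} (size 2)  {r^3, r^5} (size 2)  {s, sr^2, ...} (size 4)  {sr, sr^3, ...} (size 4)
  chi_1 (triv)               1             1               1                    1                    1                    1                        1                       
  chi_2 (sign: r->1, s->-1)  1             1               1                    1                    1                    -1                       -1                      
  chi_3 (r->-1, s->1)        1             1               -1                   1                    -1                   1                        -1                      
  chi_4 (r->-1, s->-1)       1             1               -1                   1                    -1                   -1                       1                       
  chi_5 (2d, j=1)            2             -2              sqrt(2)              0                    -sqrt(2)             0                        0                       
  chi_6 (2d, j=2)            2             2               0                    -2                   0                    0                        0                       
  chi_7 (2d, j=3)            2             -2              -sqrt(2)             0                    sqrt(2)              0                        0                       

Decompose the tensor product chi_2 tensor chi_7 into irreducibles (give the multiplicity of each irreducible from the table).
chi_2 tensor chi_7 = chi_7 (all other irreducibles have multiplicity 0).

Justification: The character of a tensor product is the pointwise product (chi_2 * chi_7)(C) = chi_2(C) * chi_7(C):
  {e}: (1)*(2), {r^4}: (1)*(-2), {r^1, r^7}: (1)*(-sqrt(2)), {r^2, r^6}: (1)*(0), {r^3, r^5}: (1)*(sqrt(2)), {s, sr^2, ...}: (-1)*(0), {sr, sr^3, ...}: (-1)*(0)
so (chi_2 * chi_7) takes values
  {e} -> 2, {r^4} -> -2, {r^1, r^7} -> -sqrt(2), {r^2, r^6} -> 0, {r^3, r^5} -> sqrt(2), {s, sr^2, ...} -> 0, {sr, sr^3, ...} -> 0.
Now take the inner product of this character with each irreducible chi from the table, <chi_2*chi_7, chi> = (1/16) sum_C |C| (chi_2*chi_7)(C) conj(chi(C)):
  <chi_2*chi_7, chi_1> = (1/16)[1*(2)*conj(1) + 1*(-2)*conj(1) + 2*(-sqrt(2))*conj(1) + 2*(0)*conj(1) + 2*(sqrt(2))*conj(1) + 4*(0)*conj(1) + 4*(0)*conj(1)]
      = (1/16)[(2) + (-2) + (-2*sqrt(2)) + (0) + (2*sqrt(2)) + (0) + (0)] = 0/16 = 0
  <chi_2*chi_7, chi_2> = (1/16)[1*(2)*conj(1) + 1*(-2)*conj(1) + 2*(-sqrt(2))*conj(1) + 2*(0)*conj(1) + 2*(sqrt(2))*conj(1) + 4*(0)*conj(-1) + 4*(0)*conj(-1)]
      = (1/16)[(2) + (-2) + (-2*sqrt(2)) + (0) + (2*sqrt(2)) + (0) + (0)] = 0/16 = 0
  <chi_2*chi_7, chi_3> = (1/16)[1*(2)*conj(1) + 1*(-2)*conj(1) + 2*(-sqrt(2))*conj(-1) + 2*(0)*conj(1) + 2*(sqrt(2))*conj(-1) + 4*(0)*conj(1) + 4*(0)*conj(-1)]
      = (1/16)[(2) + (-2) + (2*sqrt(2)) + (0) + (-2*sqrt(2)) + (0) + (0)] = 0/16 = 0
  <chi_2*chi_7, chi_4> = (1/16)[1*(2)*conj(1) + 1*(-2)*conj(1) + 2*(-sqrt(2))*conj(-1) + 2*(0)*conj(1) + 2*(sqrt(2))*conj(-1) + 4*(0)*conj(-1) + 4*(0)*conj(1)]
      = (1/16)[(2) + (-2) + (2*sqrt(2)) + (0) + (-2*sqrt(2)) + (0) + (0)] = 0/16 = 0
  <chi_2*chi_7, chi_5> = (1/16)[1*(2)*conj(2) + 1*(-2)*conj(-2) + 2*(-sqrt(2))*conj(sqrt(2)) + 2*(0)*conj(0) + 2*(sqrt(2))*conj(-sqrt(2)) + 4*(0)*conj(0) + 4*(0)*conj(0)]
      = (1/16)[(4) + (4) + (-4) + (0) + (-4) + (0) + (0)] = 0/16 = 0
  <chi_2*chi_7, chi_6> = (1/16)[1*(2)*conj(2) + 1*(-2)*conj(2) + 2*(-sqrt(2))*conj(0) + 2*(0)*conj(-2) + 2*(sqrt(2))*conj(0) + 4*(0)*conj(0) + 4*(0)*conj(0)]
      = (1/16)[(4) + (-4) + (0) + (0) + (0) + (0) + (0)] = 0/16 = 0
  <chi_2*chi_7, chi_7> = (1/16)[1*(2)*conj(2) + 1*(-2)*conj(-2) + 2*(-sqrt(2))*conj(-sqrt(2)) + 2*(0)*conj(0) + 2*(sqrt(2))*conj(sqrt(2)) + 4*(0)*conj(0) + 4*(0)*conj(0)]
      = (1/16)[(4) + (4) + (4) + (0) + (4) + (0) + (0)] = 16/16 = 1
Hence the multiplicities are chi_7: 1. Dimension check: dim(chi_2)*dim(chi_7) = 1*2 = 2 and sum (mult * dim) = 1*2 = 2.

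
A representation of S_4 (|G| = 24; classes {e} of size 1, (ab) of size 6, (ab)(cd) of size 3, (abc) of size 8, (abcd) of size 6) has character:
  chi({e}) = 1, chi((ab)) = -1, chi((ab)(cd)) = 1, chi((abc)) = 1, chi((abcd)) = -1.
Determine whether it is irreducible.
Irreducible: <chi, chi> = 1.

Reasoning: <chi, chi> = (1/|G|) sum_C |C| * |chi(C)|^2 = (1/24)[1*|1|^2 + 6*|-1|^2 + 3*|1|^2 + 8*|1|^2 + 6*|-1|^2]
  = (1/24)[(1) + (6) + (3) + (8) + (6)] = 24/24 = 1.
A character is irreducible iff <chi, chi> = 1, so this representation is irreducible.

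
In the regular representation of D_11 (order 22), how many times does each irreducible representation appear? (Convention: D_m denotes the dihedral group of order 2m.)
Each irreducible V_i of dimension d_i appears with multiplicity d_i, i.e. rho_reg = (direct sum over all irreducibles V_i) d_i V_i. The irreducible dimensions for D_11 are 1, 1, 2, 2, 2, 2, 2: 2 irreducibles of dimension 1, each with multiplicity 1; 5 irreducibles of dimension 2, each with multiplicity 2. Total dimension 2*1*1 + 5*2*2 = 22 = |G|.

General theorem: in the regular representation of a finite group G, each irreducible appears with multiplicity equal to its dimension. Check: dim(rho_reg) = sum d_i^2 = 1 + 1 + 4 + 4 + 4 + 4 + 4 = 22 = |G|.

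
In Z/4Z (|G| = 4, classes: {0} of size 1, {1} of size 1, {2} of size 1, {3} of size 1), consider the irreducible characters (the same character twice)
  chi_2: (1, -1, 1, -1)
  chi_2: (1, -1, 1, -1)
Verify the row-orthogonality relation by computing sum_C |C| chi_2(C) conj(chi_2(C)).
Sum = 4 = |G| = 4; so <chi_2, chi_2> = 1 (norm-1 confirms irreducibility).

Derivation: Compute term by term over conjugacy classes (|C| * chi_2(C) * conj(chi_2(C))):
  1*(1)*conj(1) + 1*(-1)*conj(-1) + 1*(1)*conj(1) + 1*(-1)*conj(-1)
  = (1) + (1) + (1) + (1)
  = 4.
(Exp terms are combined using exp(i*s)*conj(exp(i*t)) = exp(i*(s-t)), and sums of them are collapsed using the identity that for every m > 1 the m distinct m-th roots of unity sum to 0, e.g. 1 + exp(2*I*pi/3) + exp(-2*I*pi/3) = 0.)
Dividing by |G| = 4 gives 4/4 = 1, matching the row-orthogonality relation <chi_2, chi_2> = [chi_2 = chi_2].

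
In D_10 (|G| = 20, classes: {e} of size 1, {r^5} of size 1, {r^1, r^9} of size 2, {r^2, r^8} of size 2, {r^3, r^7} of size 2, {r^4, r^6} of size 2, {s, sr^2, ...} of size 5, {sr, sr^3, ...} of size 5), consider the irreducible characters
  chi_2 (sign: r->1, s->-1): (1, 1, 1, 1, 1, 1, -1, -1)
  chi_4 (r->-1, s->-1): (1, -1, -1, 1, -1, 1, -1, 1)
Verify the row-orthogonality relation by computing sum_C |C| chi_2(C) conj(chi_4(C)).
Sum = 0; so <chi_2, chi_4> = 0 (distinct irreducibles are orthogonal).

Derivation: Compute term by term over conjugacy classes (|C| * chi_2(C) * conj(chi_4(C))):
  1*(1)*conj(1) + 1*(1)*conj(-1) + 2*(1)*conj(-1) + 2*(1)*conj(1) + 2*(1)*conj(-1) + 2*(1)*conj(1) + 5*(-1)*conj(-1) + 5*(-1)*conj(1)
  = (1) + (-1) + (-2) + (2) + (-2) + (2) + (5) + (-5)
  = 0.
Dividing by |G| = 20 gives 0/20 = 0, matching the row-orthogonality relation <chi_2, chi_4> = [chi_2 = chi_4].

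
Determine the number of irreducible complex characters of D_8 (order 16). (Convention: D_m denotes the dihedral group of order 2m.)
7

Details: The number of irreducible complex representations of a finite group equals its number of conjugacy classes. D_8 has 7 conjugacy classes (n/2 + 3 for n even), so D_8 (order 16) has exactly 7 irreducible complex representations.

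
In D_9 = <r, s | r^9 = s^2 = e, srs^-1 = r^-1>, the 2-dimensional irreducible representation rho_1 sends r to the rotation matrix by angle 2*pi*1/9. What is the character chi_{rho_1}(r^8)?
chi_{rho_1}(r^8) = 2*cos(2*pi*1*8/9) = 2*cos(2*pi/9)

Derivation: rho_1(r^8) is rotation by angle 2*pi*1*8/9, whose trace is 2*cos(2*pi*1*8/9) = 2*cos(2*pi/9).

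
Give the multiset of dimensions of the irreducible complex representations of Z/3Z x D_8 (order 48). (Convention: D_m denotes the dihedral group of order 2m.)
Dimensions: 1, 1, 1, 1, 1, 1, 1, 1, 1, 1, 1, 1, 2, 2, 2, 2, 2, 2, 2, 2, 2

Working: There are 21 irreducibles (= number of conjugacy classes). Their dimensions d_i satisfy sum d_i^2 = |G| = 48: 1 + 1 + 1 + 1 + 1 + 1 + 1 + 1 + 1 + 1 + 1 + 1 + 4 + 4 + 4 + 4 + 4 + 4 + 4 + 4 + 4 = 48. (For the product with Z/3Z: each of the 3 1-dim characters of Z/3Z tensors with each irrep of D_8, giving 3 copies of each D_8-dimension.)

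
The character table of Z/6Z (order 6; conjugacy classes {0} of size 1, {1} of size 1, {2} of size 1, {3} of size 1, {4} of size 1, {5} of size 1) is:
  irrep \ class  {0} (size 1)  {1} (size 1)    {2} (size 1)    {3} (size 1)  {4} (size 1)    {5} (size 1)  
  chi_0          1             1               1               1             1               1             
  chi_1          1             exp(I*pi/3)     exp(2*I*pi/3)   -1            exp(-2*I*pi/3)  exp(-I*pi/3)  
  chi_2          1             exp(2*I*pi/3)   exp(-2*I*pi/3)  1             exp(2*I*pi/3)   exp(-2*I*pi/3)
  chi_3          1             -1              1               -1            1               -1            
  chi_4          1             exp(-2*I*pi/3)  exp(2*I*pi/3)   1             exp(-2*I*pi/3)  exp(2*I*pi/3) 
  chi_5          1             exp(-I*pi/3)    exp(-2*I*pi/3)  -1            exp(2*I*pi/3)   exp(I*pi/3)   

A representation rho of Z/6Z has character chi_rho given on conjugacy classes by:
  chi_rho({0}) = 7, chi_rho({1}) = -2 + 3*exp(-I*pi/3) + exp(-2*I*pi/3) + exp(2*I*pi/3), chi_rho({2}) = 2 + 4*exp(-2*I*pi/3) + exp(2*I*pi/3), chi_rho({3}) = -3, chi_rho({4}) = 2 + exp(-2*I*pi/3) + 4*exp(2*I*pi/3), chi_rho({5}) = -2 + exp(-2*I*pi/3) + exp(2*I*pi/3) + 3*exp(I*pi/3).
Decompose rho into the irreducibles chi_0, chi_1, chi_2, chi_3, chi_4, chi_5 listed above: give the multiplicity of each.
Multiplicities: chi_0: 0, chi_1: 0, chi_2: 1, chi_3: 2, chi_4: 1, chi_5: 3.

Argument: Use <chi_rho, chi> = (1/|G|) sum_C |C| * chi_rho(C) * conj(chi(C)) with |G| = 6 for each irreducible chi in the table:
  <chi_rho, chi_0> = (1/6)[1*(7)*conj(1) + 1*(-2 + 3*exp(-I*pi/3) + exp(-2*I*pi/3) + exp(2*I*pi/3))*conj(1) + 1*(2 + 4*exp(-2*I*pi/3) + exp(2*I*pi/3))*conj(1) + 1*(-3)*conj(1) + 1*(2 + exp(-2*I*pi/3) + 4*exp(2*I*pi/3))*conj(1) + 1*(-2 + exp(-2*I*pi/3) + exp(2*I*pi/3) + 3*exp(I*pi/3))*conj(1)]
      = (1/6)[(7) + (-2 + 3*exp(-I*pi/3) + exp(-2*I*pi/3) + exp(2*I*pi/3)) + (2 + 4*exp(-2*I*pi/3) + exp(2*I*pi/3)) + (-3) + (2 + exp(-2*I*pi/3) + 4*exp(2*I*pi/3)) + (-2 + exp(-2*I*pi/3) + exp(2*I*pi/3) + 3*exp(I*pi/3))] = 0/6 = 0
  <chi_rho, chi_1> = (1/6)[1*(7)*conj(1) + 1*(-2 + 3*exp(-I*pi/3) + exp(-2*I*pi/3) + exp(2*I*pi/3))*conj(exp(I*pi/3)) + 1*(2 + 4*exp(-2*I*pi/3) + exp(2*I*pi/3))*conj(exp(2*I*pi/3)) + 1*(-3)*conj(-1) + 1*(2 + exp(-2*I*pi/3) + 4*exp(2*I*pi/3))*conj(exp(-2*I*pi/3)) + 1*(-2 + exp(-2*I*pi/3) + exp(2*I*pi/3) + 3*exp(I*pi/3))*conj(exp(-I*pi/3))]
      = (1/6)[(7) + (-3) + (1 + 2*exp(-2*I*pi/3) + 4*exp(2*I*pi/3)) + (3) + (1 + 4*exp(-2*I*pi/3) + 2*exp(2*I*pi/3)) + (-3)] = 0/6 = 0
  <chi_rho, chi_2> = (1/6)[1*(7)*conj(1) + 1*(-2 + 3*exp(-I*pi/3) + exp(-2*I*pi/3) + exp(2*I*pi/3))*conj(exp(2*I*pi/3)) + 1*(2 + 4*exp(-2*I*pi/3) + exp(2*I*pi/3))*conj(exp(-2*I*pi/3)) + 1*(-3)*conj(1) + 1*(2 + exp(-2*I*pi/3) + 4*exp(2*I*pi/3))*conj(exp(2*I*pi/3)) + 1*(-2 + exp(-2*I*pi/3) + exp(2*I*pi/3) + 3*exp(I*pi/3))*conj(exp(-2*I*pi/3))]
      = (1/6)[(7) + (-2 + exp(2*I*pi/3) - 2*exp(-2*I*pi/3)) + (4 + exp(-2*I*pi/3) + 2*exp(2*I*pi/3)) + (-3) + (4 + 2*exp(-2*I*pi/3) + exp(2*I*pi/3)) + (-2 - 2*exp(2*I*pi/3) + exp(-2*I*pi/3))] = 6/6 = 1
  <chi_rho, chi_3> = (1/6)[1*(7)*conj(1) + 1*(-2 + 3*exp(-I*pi/3) + exp(-2*I*pi/3) + exp(2*I*pi/3))*conj(-1) + 1*(2 + 4*exp(-2*I*pi/3) + exp(2*I*pi/3))*conj(1) + 1*(-3)*conj(-1) + 1*(2 + exp(-2*I*pi/3) + 4*exp(2*I*pi/3))*conj(1) + 1*(-2 + exp(-2*I*pi/3) + exp(2*I*pi/3) + 3*exp(I*pi/3))*conj(-1)]
      = (1/6)[(7) + (2 - exp(2*I*pi/3) - exp(-2*I*pi/3) - 3*exp(-I*pi/3)) + (2 + 4*exp(-2*I*pi/3) + exp(2*I*pi/3)) + (3) + (2 + exp(-2*I*pi/3) + 4*exp(2*I*pi/3)) + (2 - 3*exp(I*pi/3) - exp(2*I*pi/3) - exp(-2*I*pi/3))] = 12/6 = 2
  <chi_rho, chi_4> = (1/6)[1*(7)*conj(1) + 1*(-2 + 3*exp(-I*pi/3) + exp(-2*I*pi/3) + exp(2*I*pi/3))*conj(exp(-2*I*pi/3)) + 1*(2 + 4*exp(-2*I*pi/3) + exp(2*I*pi/3))*conj(exp(2*I*pi/3)) + 1*(-3)*conj(1) + 1*(2 + exp(-2*I*pi/3) + 4*exp(2*I*pi/3))*conj(exp(-2*I*pi/3)) + 1*(-2 + exp(-2*I*pi/3) + exp(2*I*pi/3) + 3*exp(I*pi/3))*conj(exp(2*I*pi/3))]
      = (1/6)[(7) + (3) + (1 + 2*exp(-2*I*pi/3) + 4*exp(2*I*pi/3)) + (-3) + (1 + 4*exp(-2*I*pi/3) + 2*exp(2*I*pi/3)) + (3)] = 6/6 = 1
  <chi_rho, chi_5> = (1/6)[1*(7)*conj(1) + 1*(-2 + 3*exp(-I*pi/3) + exp(-2*I*pi/3) + exp(2*I*pi/3))*conj(exp(-I*pi/3)) + 1*(2 + 4*exp(-2*I*pi/3) + exp(2*I*pi/3))*conj(exp(-2*I*pi/3)) + 1*(-3)*conj(-1) + 1*(2 + exp(-2*I*pi/3) + 4*exp(2*I*pi/3))*conj(exp(2*I*pi/3)) + 1*(-2 + exp(-2*I*pi/3) + exp(2*I*pi/3) + 3*exp(I*pi/3))*conj(exp(I*pi/3))]
      = (1/6)[(7) + (2 - 2*exp(I*pi/3) + exp(-I*pi/3)) + (4 + exp(-2*I*pi/3) + 2*exp(2*I*pi/3)) + (3) + (4 + 2*exp(-2*I*pi/3) + exp(2*I*pi/3)) + (2 + exp(I*pi/3) - 2*exp(-I*pi/3))] = 18/6 = 3
(Exp terms are combined using exp(i*s)*conj(exp(i*t)) = exp(i*(s-t)), and sums of them are collapsed using the identity that for every m > 1 the m distinct m-th roots of unity sum to 0, e.g. 1 + exp(2*I*pi/3) + exp(-2*I*pi/3) = 0.)
Dimension check: dim(rho) = sum (mult * dim) = 0*1 + 0*1 + 1*1 + 2*1 + 1*1 + 3*1 = 7 = chi_rho(e) = 7.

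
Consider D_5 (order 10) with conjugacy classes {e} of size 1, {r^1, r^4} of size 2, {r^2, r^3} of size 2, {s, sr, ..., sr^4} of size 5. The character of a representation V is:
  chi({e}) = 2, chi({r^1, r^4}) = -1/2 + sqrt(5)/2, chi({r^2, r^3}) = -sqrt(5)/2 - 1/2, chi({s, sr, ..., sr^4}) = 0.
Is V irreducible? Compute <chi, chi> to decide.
Irreducible: <chi, chi> = 1.

Reasoning: <chi, chi> = (1/|G|) sum_C |C| * |chi(C)|^2 = (1/10)[1*|2|^2 + 2*|-1/2 + sqrt(5)/2|^2 + 2*|-sqrt(5)/2 - 1/2|^2 + 5*|0|^2]
  = (1/10)[(4) + (3 - sqrt(5)) + (sqrt(5) + 3) + (0)] = 10/10 = 1.
A character is irreducible iff <chi, chi> = 1, so this representation is irreducible.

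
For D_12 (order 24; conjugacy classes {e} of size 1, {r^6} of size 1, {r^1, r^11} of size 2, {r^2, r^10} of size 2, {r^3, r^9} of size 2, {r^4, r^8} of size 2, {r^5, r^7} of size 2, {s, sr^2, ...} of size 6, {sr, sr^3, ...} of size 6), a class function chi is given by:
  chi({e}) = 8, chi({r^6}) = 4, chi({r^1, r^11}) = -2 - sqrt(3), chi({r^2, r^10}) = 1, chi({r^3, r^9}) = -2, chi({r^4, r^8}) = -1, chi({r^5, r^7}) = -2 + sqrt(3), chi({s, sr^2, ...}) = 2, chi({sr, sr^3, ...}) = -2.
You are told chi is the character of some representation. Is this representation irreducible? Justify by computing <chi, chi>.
Not irreducible (reducible): <chi, chi> = 7 > 1.

Working: <chi, chi> = (1/|G|) sum_C |C| * |chi(C)|^2 = (1/24)[1*|8|^2 + 1*|4|^2 + 2*|-2 - sqrt(3)|^2 + 2*|1|^2 + 2*|-2|^2 + 2*|-1|^2 + 2*|-2 + sqrt(3)|^2 + 6*|2|^2 + 6*|-2|^2]
  = (1/24)[(64) + (16) + (8*sqrt(3) + 14) + (2) + (8) + (2) + (14 - 8*sqrt(3)) + (24) + (24)] = 168/24 = 7.
A character is irreducible iff <chi, chi> = 1, so this representation is reducible.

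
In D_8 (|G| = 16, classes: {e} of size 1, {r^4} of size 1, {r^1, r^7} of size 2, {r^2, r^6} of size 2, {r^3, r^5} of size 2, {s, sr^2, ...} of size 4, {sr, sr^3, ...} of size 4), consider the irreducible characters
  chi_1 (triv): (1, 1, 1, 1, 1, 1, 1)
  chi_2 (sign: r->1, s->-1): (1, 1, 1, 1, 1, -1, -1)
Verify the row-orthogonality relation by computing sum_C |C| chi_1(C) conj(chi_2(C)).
Sum = 0; so <chi_1, chi_2> = 0 (distinct irreducibles are orthogonal).

Details: Compute term by term over conjugacy classes (|C| * chi_1(C) * conj(chi_2(C))):
  1*(1)*conj(1) + 1*(1)*conj(1) + 2*(1)*conj(1) + 2*(1)*conj(1) + 2*(1)*conj(1) + 4*(1)*conj(-1) + 4*(1)*conj(-1)
  = (1) + (1) + (2) + (2) + (2) + (-4) + (-4)
  = 0.
Dividing by |G| = 16 gives 0/16 = 0, matching the row-orthogonality relation <chi_1, chi_2> = [chi_1 = chi_2].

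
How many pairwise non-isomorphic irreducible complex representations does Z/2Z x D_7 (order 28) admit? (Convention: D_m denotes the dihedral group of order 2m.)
10

Derivation: The number of irreducible complex representations of a finite group equals its number of conjugacy classes. For a direct product, #classes(G x H) = #classes(G) * #classes(H). Z/2Z has 2 classes (abelian), D_7 has 5 classes, so 2 * 5 = 10, so Z/2Z x D_7 (order 28) has exactly 10 irreducible complex representations.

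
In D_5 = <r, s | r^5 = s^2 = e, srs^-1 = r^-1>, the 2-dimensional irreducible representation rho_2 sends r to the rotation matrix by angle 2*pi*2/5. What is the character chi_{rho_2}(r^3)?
chi_{rho_2}(r^3) = 2*cos(2*pi*2*3/5) = -1/2 + sqrt(5)/2

Details: rho_2(r^3) is rotation by angle 2*pi*2*3/5, whose trace is 2*cos(2*pi*2*3/5) = -1/2 + sqrt(5)/2.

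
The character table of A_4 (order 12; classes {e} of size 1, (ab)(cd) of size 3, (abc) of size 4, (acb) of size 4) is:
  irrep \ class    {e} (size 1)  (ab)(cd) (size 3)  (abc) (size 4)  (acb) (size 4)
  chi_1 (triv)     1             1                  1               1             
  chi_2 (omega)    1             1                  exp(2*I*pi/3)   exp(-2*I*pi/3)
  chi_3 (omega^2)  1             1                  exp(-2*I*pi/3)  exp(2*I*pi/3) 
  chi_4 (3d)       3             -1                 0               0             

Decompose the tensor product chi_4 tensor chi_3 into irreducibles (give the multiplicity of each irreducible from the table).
chi_4 tensor chi_3 = chi_4 (all other irreducibles have multiplicity 0).

The character of a tensor product is the pointwise product (chi_4 * chi_3)(C) = chi_4(C) * chi_3(C):
  {e}: (3)*(1), (ab)(cd): (-1)*(1), (abc): (0)*(exp(-2*I*pi/3)), (acb): (0)*(exp(2*I*pi/3))
so (chi_4 * chi_3) takes values
  {e} -> 3, (ab)(cd) -> -1, (abc) -> 0, (acb) -> 0.
Now take the inner product of this character with each irreducible chi from the table, <chi_4*chi_3, chi> = (1/12) sum_C |C| (chi_4*chi_3)(C) conj(chi(C)):
  <chi_4*chi_3, chi_1> = (1/12)[1*(3)*conj(1) + 3*(-1)*conj(1) + 4*(0)*conj(1) + 4*(0)*conj(1)]
      = (1/12)[(3) + (-3) + (0) + (0)] = 0/12 = 0
  <chi_4*chi_3, chi_2> = (1/12)[1*(3)*conj(1) + 3*(-1)*conj(1) + 4*(0)*conj(exp(2*I*pi/3)) + 4*(0)*conj(exp(-2*I*pi/3))]
      = (1/12)[(3) + (-3) + (0) + (0)] = 0/12 = 0
  <chi_4*chi_3, chi_3> = (1/12)[1*(3)*conj(1) + 3*(-1)*conj(1) + 4*(0)*conj(exp(-2*I*pi/3)) + 4*(0)*conj(exp(2*I*pi/3))]
      = (1/12)[(3) + (-3) + (0) + (0)] = 0/12 = 0
  <chi_4*chi_3, chi_4> = (1/12)[1*(3)*conj(3) + 3*(-1)*conj(-1) + 4*(0)*conj(0) + 4*(0)*conj(0)]
      = (1/12)[(9) + (3) + (0) + (0)] = 12/12 = 1
(Exp terms are combined using exp(i*s)*conj(exp(i*t)) = exp(i*(s-t)), and sums of them are collapsed using the identity that for every m > 1 the m distinct m-th roots of unity sum to 0, e.g. 1 + exp(2*I*pi/3) + exp(-2*I*pi/3) = 0.)
Hence the multiplicities are chi_4: 1. Dimension check: dim(chi_4)*dim(chi_3) = 3*1 = 3 and sum (mult * dim) = 1*3 = 3.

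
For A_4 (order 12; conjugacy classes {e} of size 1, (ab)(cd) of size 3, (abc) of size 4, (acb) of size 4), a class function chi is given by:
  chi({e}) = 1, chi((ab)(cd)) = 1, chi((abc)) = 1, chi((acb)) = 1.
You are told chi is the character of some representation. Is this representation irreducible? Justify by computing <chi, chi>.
Irreducible: <chi, chi> = 1.

Explanation: <chi, chi> = (1/|G|) sum_C |C| * |chi(C)|^2 = (1/12)[1*|1|^2 + 3*|1|^2 + 4*|1|^2 + 4*|1|^2]
  = (1/12)[(1) + (3) + (4) + (4)] = 12/12 = 1.
(Exp terms are combined using exp(i*s)*conj(exp(i*t)) = exp(i*(s-t)), and sums of them are collapsed using the identity that for every m > 1 the m distinct m-th roots of unity sum to 0, e.g. 1 + exp(2*I*pi/3) + exp(-2*I*pi/3) = 0.)
A character is irreducible iff <chi, chi> = 1, so this representation is irreducible.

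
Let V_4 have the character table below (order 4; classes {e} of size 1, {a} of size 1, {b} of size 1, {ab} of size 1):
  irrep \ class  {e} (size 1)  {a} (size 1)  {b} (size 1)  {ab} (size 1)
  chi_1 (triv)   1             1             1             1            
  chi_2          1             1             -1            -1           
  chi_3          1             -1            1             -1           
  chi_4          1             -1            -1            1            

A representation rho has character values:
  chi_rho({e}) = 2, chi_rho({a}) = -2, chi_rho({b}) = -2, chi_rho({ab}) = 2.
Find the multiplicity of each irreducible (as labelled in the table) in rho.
Multiplicities: chi_1: 0, chi_2: 0, chi_3: 0, chi_4: 2.

Derivation: Use <chi_rho, chi> = (1/|G|) sum_C |C| * chi_rho(C) * conj(chi(C)) with |G| = 4 for each irreducible chi in the table:
  <chi_rho, chi_1> = (1/4)[1*(2)*conj(1) + 1*(-2)*conj(1) + 1*(-2)*conj(1) + 1*(2)*conj(1)]
      = (1/4)[(2) + (-2) + (-2) + (2)] = 0/4 = 0
  <chi_rho, chi_2> = (1/4)[1*(2)*conj(1) + 1*(-2)*conj(1) + 1*(-2)*conj(-1) + 1*(2)*conj(-1)]
      = (1/4)[(2) + (-2) + (2) + (-2)] = 0/4 = 0
  <chi_rho, chi_3> = (1/4)[1*(2)*conj(1) + 1*(-2)*conj(-1) + 1*(-2)*conj(1) + 1*(2)*conj(-1)]
      = (1/4)[(2) + (2) + (-2) + (-2)] = 0/4 = 0
  <chi_rho, chi_4> = (1/4)[1*(2)*conj(1) + 1*(-2)*conj(-1) + 1*(-2)*conj(-1) + 1*(2)*conj(1)]
      = (1/4)[(2) + (2) + (2) + (2)] = 8/4 = 2
Dimension check: dim(rho) = sum (mult * dim) = 0*1 + 0*1 + 0*1 + 2*1 = 2 = chi_rho(e) = 2.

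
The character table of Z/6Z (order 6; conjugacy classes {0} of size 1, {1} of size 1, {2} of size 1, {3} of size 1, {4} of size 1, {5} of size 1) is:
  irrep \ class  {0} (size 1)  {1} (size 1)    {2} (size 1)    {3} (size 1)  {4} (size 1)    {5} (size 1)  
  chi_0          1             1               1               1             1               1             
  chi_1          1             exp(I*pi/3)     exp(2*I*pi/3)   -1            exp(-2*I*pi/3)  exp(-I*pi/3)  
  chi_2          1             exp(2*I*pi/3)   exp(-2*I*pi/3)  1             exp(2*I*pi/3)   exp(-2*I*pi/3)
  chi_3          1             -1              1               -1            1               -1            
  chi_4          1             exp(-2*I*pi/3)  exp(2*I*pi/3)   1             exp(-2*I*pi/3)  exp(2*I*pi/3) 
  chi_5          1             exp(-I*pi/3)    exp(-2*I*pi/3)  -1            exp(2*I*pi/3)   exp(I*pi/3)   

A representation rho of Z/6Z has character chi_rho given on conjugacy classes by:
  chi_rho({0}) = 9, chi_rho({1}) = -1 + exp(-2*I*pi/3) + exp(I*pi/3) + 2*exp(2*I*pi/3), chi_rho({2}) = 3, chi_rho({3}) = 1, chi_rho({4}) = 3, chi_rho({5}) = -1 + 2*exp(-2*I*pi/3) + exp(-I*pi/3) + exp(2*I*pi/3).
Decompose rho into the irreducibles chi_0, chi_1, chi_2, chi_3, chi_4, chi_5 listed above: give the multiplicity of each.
Multiplicities: chi_0: 2, chi_1: 1, chi_2: 2, chi_3: 3, chi_4: 1, chi_5: 0.

Justification: Use <chi_rho, chi> = (1/|G|) sum_C |C| * chi_rho(C) * conj(chi(C)) with |G| = 6 for each irreducible chi in the table:
  <chi_rho, chi_0> = (1/6)[1*(9)*conj(1) + 1*(-1 + exp(-2*I*pi/3) + exp(I*pi/3) + 2*exp(2*I*pi/3))*conj(1) + 1*(3)*conj(1) + 1*(1)*conj(1) + 1*(3)*conj(1) + 1*(-1 + 2*exp(-2*I*pi/3) + exp(-I*pi/3) + exp(2*I*pi/3))*conj(1)]
      = (1/6)[(9) + (-1 + exp(-2*I*pi/3) + exp(I*pi/3) + 2*exp(2*I*pi/3)) + (3) + (1) + (3) + (-1 + 2*exp(-2*I*pi/3) + exp(-I*pi/3) + exp(2*I*pi/3))] = 12/6 = 2
  <chi_rho, chi_1> = (1/6)[1*(9)*conj(1) + 1*(-1 + exp(-2*I*pi/3) + exp(I*pi/3) + 2*exp(2*I*pi/3))*conj(exp(I*pi/3)) + 1*(3)*conj(exp(2*I*pi/3)) + 1*(1)*conj(-1) + 1*(3)*conj(exp(-2*I*pi/3)) + 1*(-1 + 2*exp(-2*I*pi/3) + exp(-I*pi/3) + exp(2*I*pi/3))*conj(exp(-I*pi/3))]
      = (1/6)[(9) + (-exp(-I*pi/3) + 2*exp(I*pi/3)) + (2 + 5*exp(-2*I*pi/3) + 2*exp(2*I*pi/3)) + (-1) + (2 + 2*exp(-2*I*pi/3) + 5*exp(2*I*pi/3)) + (2*exp(-I*pi/3) - exp(I*pi/3))] = 6/6 = 1
  <chi_rho, chi_2> = (1/6)[1*(9)*conj(1) + 1*(-1 + exp(-2*I*pi/3) + exp(I*pi/3) + 2*exp(2*I*pi/3))*conj(exp(2*I*pi/3)) + 1*(3)*conj(exp(-2*I*pi/3)) + 1*(1)*conj(1) + 1*(3)*conj(exp(2*I*pi/3)) + 1*(-1 + 2*exp(-2*I*pi/3) + exp(-I*pi/3) + exp(2*I*pi/3))*conj(exp(-2*I*pi/3))]
      = (1/6)[(9) + (2 + exp(-I*pi/3) + exp(2*I*pi/3) - exp(-2*I*pi/3)) + (2 + 2*exp(-2*I*pi/3) + 5*exp(2*I*pi/3)) + (1) + (2 + 5*exp(-2*I*pi/3) + 2*exp(2*I*pi/3)) + (2 + exp(-2*I*pi/3) - exp(2*I*pi/3) + exp(I*pi/3))] = 12/6 = 2
  <chi_rho, chi_3> = (1/6)[1*(9)*conj(1) + 1*(-1 + exp(-2*I*pi/3) + exp(I*pi/3) + 2*exp(2*I*pi/3))*conj(-1) + 1*(3)*conj(1) + 1*(1)*conj(-1) + 1*(3)*conj(1) + 1*(-1 + 2*exp(-2*I*pi/3) + exp(-I*pi/3) + exp(2*I*pi/3))*conj(-1)]
      = (1/6)[(9) + (1 - 2*exp(2*I*pi/3) - exp(I*pi/3) - exp(-2*I*pi/3)) + (3) + (-1) + (3) + (1 - exp(2*I*pi/3) - exp(-I*pi/3) - 2*exp(-2*I*pi/3))] = 18/6 = 3
  <chi_rho, chi_4> = (1/6)[1*(9)*conj(1) + 1*(-1 + exp(-2*I*pi/3) + exp(I*pi/3) + 2*exp(2*I*pi/3))*conj(exp(-2*I*pi/3)) + 1*(3)*conj(exp(2*I*pi/3)) + 1*(1)*conj(1) + 1*(3)*conj(exp(-2*I*pi/3)) + 1*(-1 + 2*exp(-2*I*pi/3) + exp(-I*pi/3) + exp(2*I*pi/3))*conj(exp(2*I*pi/3))]
      = (1/6)[(9) + (2*exp(-2*I*pi/3) - exp(2*I*pi/3)) + (2 + 5*exp(-2*I*pi/3) + 2*exp(2*I*pi/3)) + (1) + (2 + 2*exp(-2*I*pi/3) + 5*exp(2*I*pi/3)) + (-exp(-2*I*pi/3) + 2*exp(2*I*pi/3))] = 6/6 = 1
  <chi_rho, chi_5> = (1/6)[1*(9)*conj(1) + 1*(-1 + exp(-2*I*pi/3) + exp(I*pi/3) + 2*exp(2*I*pi/3))*conj(exp(-I*pi/3)) + 1*(3)*conj(exp(-2*I*pi/3)) + 1*(1)*conj(-1) + 1*(3)*conj(exp(2*I*pi/3)) + 1*(-1 + 2*exp(-2*I*pi/3) + exp(-I*pi/3) + exp(2*I*pi/3))*conj(exp(I*pi/3))]
      = (1/6)[(9) + (-2 - exp(I*pi/3) + exp(-I*pi/3) + exp(2*I*pi/3)) + (2 + 2*exp(-2*I*pi/3) + 5*exp(2*I*pi/3)) + (-1) + (2 + 5*exp(-2*I*pi/3) + 2*exp(2*I*pi/3)) + (-2 + exp(-2*I*pi/3) - exp(-I*pi/3) + exp(I*pi/3))] = 0/6 = 0
(Exp terms are combined using exp(i*s)*conj(exp(i*t)) = exp(i*(s-t)), and sums of them are collapsed using the identity that for every m > 1 the m distinct m-th roots of unity sum to 0, e.g. 1 + exp(2*I*pi/3) + exp(-2*I*pi/3) = 0.)
Dimension check: dim(rho) = sum (mult * dim) = 2*1 + 1*1 + 2*1 + 3*1 + 1*1 + 0*1 = 9 = chi_rho(e) = 9.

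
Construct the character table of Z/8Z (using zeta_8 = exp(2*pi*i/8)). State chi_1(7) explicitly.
Character table of Z/8Z (irreps indexed chi_0,...,chi_7 with chi_k(m) = zeta_8^(k*m), zeta_8 = exp(2*pi*i/8)):
  irrep \ class  {0} (size 1)  {1} (size 1)    {2} (size 1)  {3} (size 1)    {4} (size 1)  {5} (size 1)    {6} (size 1)  {7} (size 1)  
  chi_0          1             1               1             1               1             1               1             1             
  chi_1          1             exp(I*pi/4)     I             exp(3*I*pi/4)   -1            exp(-3*I*pi/4)  -I            exp(-I*pi/4)  
  chi_2          1             I               -1            -I              1             I               -1            -I            
  chi_3          1             exp(3*I*pi/4)   -I            exp(I*pi/4)     -1            exp(-I*pi/4)    I             exp(-3*I*pi/4)
  chi_4          1             -1              1             -1              1             -1              1             -1            
  chi_5          1             exp(-3*I*pi/4)  I             exp(-I*pi/4)    -1            exp(I*pi/4)     -I            exp(3*I*pi/4) 
  chi_6          1             -I              -1            I               1             -I              -1            I             
  chi_7          1             exp(-I*pi/4)    -I            exp(-3*I*pi/4)  -1            exp(3*I*pi/4)   I             exp(I*pi/4)   

Spot check: chi_1(7) = zeta_8^(1*7) = zeta_8^7 = exp(-I*pi/4).

Argument: Z/8Z is abelian, so all 8 irreducible complex representations are 1-dimensional. They are given by chi_k(m) = zeta_8^(k*m) for k = 0,...,7. Row orthogonality: sum_m chi_k(m) conj(chi_l(m)) = 8 * [k = l].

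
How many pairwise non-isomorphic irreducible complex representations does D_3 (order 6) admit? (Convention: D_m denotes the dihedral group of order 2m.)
3

Solution. The number of irreducible complex representations of a finite group equals its number of conjugacy classes. D_3 has 3 conjugacy classes ((n+3)/2 for n odd), so D_3 (order 6) has exactly 3 irreducible complex representations.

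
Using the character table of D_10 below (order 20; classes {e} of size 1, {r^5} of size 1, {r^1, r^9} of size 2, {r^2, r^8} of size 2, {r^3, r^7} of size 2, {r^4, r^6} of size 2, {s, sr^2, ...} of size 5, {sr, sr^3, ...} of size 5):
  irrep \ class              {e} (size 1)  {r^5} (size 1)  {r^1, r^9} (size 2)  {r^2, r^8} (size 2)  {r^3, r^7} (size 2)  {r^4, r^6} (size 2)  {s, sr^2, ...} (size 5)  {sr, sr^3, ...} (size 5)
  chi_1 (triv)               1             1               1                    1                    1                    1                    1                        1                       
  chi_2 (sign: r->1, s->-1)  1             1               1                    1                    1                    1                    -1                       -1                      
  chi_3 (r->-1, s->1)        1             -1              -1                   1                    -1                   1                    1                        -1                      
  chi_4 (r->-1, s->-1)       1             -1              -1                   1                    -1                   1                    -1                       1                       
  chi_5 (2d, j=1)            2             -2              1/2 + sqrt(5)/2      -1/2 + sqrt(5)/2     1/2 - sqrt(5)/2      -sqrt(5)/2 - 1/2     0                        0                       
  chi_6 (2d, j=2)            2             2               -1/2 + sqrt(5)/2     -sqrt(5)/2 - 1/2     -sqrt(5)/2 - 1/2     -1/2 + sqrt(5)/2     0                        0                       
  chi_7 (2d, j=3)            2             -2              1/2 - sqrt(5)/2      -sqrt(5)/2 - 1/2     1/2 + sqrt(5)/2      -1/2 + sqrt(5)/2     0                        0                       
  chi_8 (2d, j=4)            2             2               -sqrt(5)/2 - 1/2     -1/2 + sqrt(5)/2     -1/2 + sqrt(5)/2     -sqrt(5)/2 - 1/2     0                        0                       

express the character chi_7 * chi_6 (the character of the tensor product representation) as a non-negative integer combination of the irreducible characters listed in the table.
chi_7 tensor chi_6 = chi_3 + chi_4 + chi_5 (all other irreducibles have multiplicity 0).

Details: The character of a tensor product is the pointwise product (chi_7 * chi_6)(C) = chi_7(C) * chi_6(C):
  {e}: (2)*(2), {r^5}: (-2)*(2), {r^1, r^9}: (1/2 - sqrt(5)/2)*(-1/2 + sqrt(5)/2), {r^2, r^8}: (-sqrt(5)/2 - 1/2)*(-sqrt(5)/2 - 1/2), {r^3, r^7}: (1/2 + sqrt(5)/2)*(-sqrt(5)/2 - 1/2), {r^4, r^6}: (-1/2 + sqrt(5)/2)*(-1/2 + sqrt(5)/2), {s, sr^2, ...}: (0)*(0), {sr, sr^3, ...}: (0)*(0)
so (chi_7 * chi_6) takes values
  {e} -> 4, {r^5} -> -4, {r^1, r^9} -> -3/2 + sqrt(5)/2, {r^2, r^8} -> sqrt(5)/2 + 3/2, {r^3, r^7} -> -3/2 - sqrt(5)/2, {r^4, r^6} -> 3/2 - sqrt(5)/2, {s, sr^2, ...} -> 0, {sr, sr^3, ...} -> 0.
Now take the inner product of this character with each irreducible chi from the table, <chi_7*chi_6, chi> = (1/20) sum_C |C| (chi_7*chi_6)(C) conj(chi(C)):
  <chi_7*chi_6, chi_1> = (1/20)[1*(4)*conj(1) + 1*(-4)*conj(1) + 2*(-3/2 + sqrt(5)/2)*conj(1) + 2*(sqrt(5)/2 + 3/2)*conj(1) + 2*(-3/2 - sqrt(5)/2)*conj(1) + 2*(3/2 - sqrt(5)/2)*conj(1) + 5*(0)*conj(1) + 5*(0)*conj(1)]
      = (1/20)[(4) + (-4) + (-3 + sqrt(5)) + (sqrt(5) + 3) + (-3 - sqrt(5)) + (3 - sqrt(5)) + (0) + (0)] = 0/20 = 0
  <chi_7*chi_6, chi_2> = (1/20)[1*(4)*conj(1) + 1*(-4)*conj(1) + 2*(-3/2 + sqrt(5)/2)*conj(1) + 2*(sqrt(5)/2 + 3/2)*conj(1) + 2*(-3/2 - sqrt(5)/2)*conj(1) + 2*(3/2 - sqrt(5)/2)*conj(1) + 5*(0)*conj(-1) + 5*(0)*conj(-1)]
      = (1/20)[(4) + (-4) + (-3 + sqrt(5)) + (sqrt(5) + 3) + (-3 - sqrt(5)) + (3 - sqrt(5)) + (0) + (0)] = 0/20 = 0
  <chi_7*chi_6, chi_3> = (1/20)[1*(4)*conj(1) + 1*(-4)*conj(-1) + 2*(-3/2 + sqrt(5)/2)*conj(-1) + 2*(sqrt(5)/2 + 3/2)*conj(1) + 2*(-3/2 - sqrt(5)/2)*conj(-1) + 2*(3/2 - sqrt(5)/2)*conj(1) + 5*(0)*conj(1) + 5*(0)*conj(-1)]
      = (1/20)[(4) + (4) + (3 - sqrt(5)) + (sqrt(5) + 3) + (sqrt(5) + 3) + (3 - sqrt(5)) + (0) + (0)] = 20/20 = 1
  <chi_7*chi_6, chi_4> = (1/20)[1*(4)*conj(1) + 1*(-4)*conj(-1) + 2*(-3/2 + sqrt(5)/2)*conj(-1) + 2*(sqrt(5)/2 + 3/2)*conj(1) + 2*(-3/2 - sqrt(5)/2)*conj(-1) + 2*(3/2 - sqrt(5)/2)*conj(1) + 5*(0)*conj(-1) + 5*(0)*conj(1)]
      = (1/20)[(4) + (4) + (3 - sqrt(5)) + (sqrt(5) + 3) + (sqrt(5) + 3) + (3 - sqrt(5)) + (0) + (0)] = 20/20 = 1
  <chi_7*chi_6, chi_5> = (1/20)[1*(4)*conj(2) + 1*(-4)*conj(-2) + 2*(-3/2 + sqrt(5)/2)*conj(1/2 + sqrt(5)/2) + 2*(sqrt(5)/2 + 3/2)*conj(-1/2 + sqrt(5)/2) + 2*(-3/2 - sqrt(5)/2)*conj(1/2 - sqrt(5)/2) + 2*(3/2 - sqrt(5)/2)*conj(-sqrt(5)/2 - 1/2) + 5*(0)*conj(0) + 5*(0)*conj(0)]
      = (1/20)[(8) + (8) + (1 - sqrt(5)) + (1 + sqrt(5)) + (1 + sqrt(5)) + (1 - sqrt(5)) + (0) + (0)] = 20/20 = 1
  <chi_7*chi_6, chi_6> = (1/20)[1*(4)*conj(2) + 1*(-4)*conj(2) + 2*(-3/2 + sqrt(5)/2)*conj(-1/2 + sqrt(5)/2) + 2*(sqrt(5)/2 + 3/2)*conj(-sqrt(5)/2 - 1/2) + 2*(-3/2 - sqrt(5)/2)*conj(-sqrt(5)/2 - 1/2) + 2*(3/2 - sqrt(5)/2)*conj(-1/2 + sqrt(5)/2) + 5*(0)*conj(0) + 5*(0)*conj(0)]
      = (1/20)[(8) + (-8) + (4 - 2*sqrt(5)) + (-2*sqrt(5) - 4) + (4 + 2*sqrt(5)) + (-4 + 2*sqrt(5)) + (0) + (0)] = 0/20 = 0
  <chi_7*chi_6, chi_7> = (1/20)[1*(4)*conj(2) + 1*(-4)*conj(-2) + 2*(-3/2 + sqrt(5)/2)*conj(1/2 - sqrt(5)/2) + 2*(sqrt(5)/2 + 3/2)*conj(-sqrt(5)/2 - 1/2) + 2*(-3/2 - sqrt(5)/2)*conj(1/2 + sqrt(5)/2) + 2*(3/2 - sqrt(5)/2)*conj(-1/2 + sqrt(5)/2) + 5*(0)*conj(0) + 5*(0)*conj(0)]
      = (1/20)[(8) + (8) + (-4 + 2*sqrt(5)) + (-2*sqrt(5) - 4) + (-2*sqrt(5) - 4) + (-4 + 2*sqrt(5)) + (0) + (0)] = 0/20 = 0
  <chi_7*chi_6, chi_8> = (1/20)[1*(4)*conj(2) + 1*(-4)*conj(2) + 2*(-3/2 + sqrt(5)/2)*conj(-sqrt(5)/2 - 1/2) + 2*(sqrt(5)/2 + 3/2)*conj(-1/2 + sqrt(5)/2) + 2*(-3/2 - sqrt(5)/2)*conj(-1/2 + sqrt(5)/2) + 2*(3/2 - sqrt(5)/2)*conj(-sqrt(5)/2 - 1/2) + 5*(0)*conj(0) + 5*(0)*conj(0)]
      = (1/20)[(8) + (-8) + (-1 + sqrt(5)) + (1 + sqrt(5)) + (-sqrt(5) - 1) + (1 - sqrt(5)) + (0) + (0)] = 0/20 = 0
Hence the multiplicities are chi_3: 1, chi_4: 1, chi_5: 1. Dimension check: dim(chi_7)*dim(chi_6) = 2*2 = 4 and sum (mult * dim) = 1*1 + 1*1 + 1*2 = 4.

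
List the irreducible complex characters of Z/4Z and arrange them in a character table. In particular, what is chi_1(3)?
Character table of Z/4Z (irreps indexed chi_0,...,chi_3 with chi_k(m) = zeta_4^(k*m), zeta_4 = exp(2*pi*i/4)):
  irrep \ class  {0} (size 1)  {1} (size 1)  {2} (size 1)  {3} (size 1)
  chi_0          1             1             1             1           
  chi_1          1             I             -1            -I          
  chi_2          1             -1            1             -1          
  chi_3          1             -I            -1            I           

Spot check: chi_1(3) = zeta_4^(1*3) = zeta_4^3 = -I.

Details: Z/4Z is abelian, so all 4 irreducible complex representations are 1-dimensional. They are given by chi_k(m) = zeta_4^(k*m) for k = 0,...,3. Row orthogonality: sum_m chi_k(m) conj(chi_l(m)) = 4 * [k = l].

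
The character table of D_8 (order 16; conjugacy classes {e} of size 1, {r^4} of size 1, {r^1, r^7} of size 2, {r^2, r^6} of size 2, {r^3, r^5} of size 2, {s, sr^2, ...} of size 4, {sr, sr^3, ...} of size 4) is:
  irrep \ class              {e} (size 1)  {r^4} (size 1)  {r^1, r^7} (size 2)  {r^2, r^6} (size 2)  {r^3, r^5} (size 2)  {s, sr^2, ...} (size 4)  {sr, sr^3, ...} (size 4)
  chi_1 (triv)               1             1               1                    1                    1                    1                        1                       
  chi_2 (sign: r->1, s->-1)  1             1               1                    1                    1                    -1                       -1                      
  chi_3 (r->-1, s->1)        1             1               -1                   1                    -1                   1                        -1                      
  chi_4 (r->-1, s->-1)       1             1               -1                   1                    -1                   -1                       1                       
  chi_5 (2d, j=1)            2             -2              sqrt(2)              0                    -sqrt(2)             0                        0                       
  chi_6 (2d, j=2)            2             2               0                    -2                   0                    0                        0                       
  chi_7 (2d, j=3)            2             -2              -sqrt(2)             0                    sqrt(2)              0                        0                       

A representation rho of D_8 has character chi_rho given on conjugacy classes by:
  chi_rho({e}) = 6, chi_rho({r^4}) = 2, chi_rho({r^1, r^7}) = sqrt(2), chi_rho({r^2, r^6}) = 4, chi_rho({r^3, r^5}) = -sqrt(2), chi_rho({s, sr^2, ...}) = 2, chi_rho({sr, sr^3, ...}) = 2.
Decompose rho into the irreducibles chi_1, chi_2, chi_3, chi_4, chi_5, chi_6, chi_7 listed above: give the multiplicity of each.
Multiplicities: chi_1: 2, chi_2: 0, chi_3: 1, chi_4: 1, chi_5: 1, chi_6: 0, chi_7: 0.

Argument: Use <chi_rho, chi> = (1/|G|) sum_C |C| * chi_rho(C) * conj(chi(C)) with |G| = 16 for each irreducible chi in the table:
  <chi_rho, chi_1> = (1/16)[1*(6)*conj(1) + 1*(2)*conj(1) + 2*(sqrt(2))*conj(1) + 2*(4)*conj(1) + 2*(-sqrt(2))*conj(1) + 4*(2)*conj(1) + 4*(2)*conj(1)]
      = (1/16)[(6) + (2) + (2*sqrt(2)) + (8) + (-2*sqrt(2)) + (8) + (8)] = 32/16 = 2
  <chi_rho, chi_2> = (1/16)[1*(6)*conj(1) + 1*(2)*conj(1) + 2*(sqrt(2))*conj(1) + 2*(4)*conj(1) + 2*(-sqrt(2))*conj(1) + 4*(2)*conj(-1) + 4*(2)*conj(-1)]
      = (1/16)[(6) + (2) + (2*sqrt(2)) + (8) + (-2*sqrt(2)) + (-8) + (-8)] = 0/16 = 0
  <chi_rho, chi_3> = (1/16)[1*(6)*conj(1) + 1*(2)*conj(1) + 2*(sqrt(2))*conj(-1) + 2*(4)*conj(1) + 2*(-sqrt(2))*conj(-1) + 4*(2)*conj(1) + 4*(2)*conj(-1)]
      = (1/16)[(6) + (2) + (-2*sqrt(2)) + (8) + (2*sqrt(2)) + (8) + (-8)] = 16/16 = 1
  <chi_rho, chi_4> = (1/16)[1*(6)*conj(1) + 1*(2)*conj(1) + 2*(sqrt(2))*conj(-1) + 2*(4)*conj(1) + 2*(-sqrt(2))*conj(-1) + 4*(2)*conj(-1) + 4*(2)*conj(1)]
      = (1/16)[(6) + (2) + (-2*sqrt(2)) + (8) + (2*sqrt(2)) + (-8) + (8)] = 16/16 = 1
  <chi_rho, chi_5> = (1/16)[1*(6)*conj(2) + 1*(2)*conj(-2) + 2*(sqrt(2))*conj(sqrt(2)) + 2*(4)*conj(0) + 2*(-sqrt(2))*conj(-sqrt(2)) + 4*(2)*conj(0) + 4*(2)*conj(0)]
      = (1/16)[(12) + (-4) + (4) + (0) + (4) + (0) + (0)] = 16/16 = 1
  <chi_rho, chi_6> = (1/16)[1*(6)*conj(2) + 1*(2)*conj(2) + 2*(sqrt(2))*conj(0) + 2*(4)*conj(-2) + 2*(-sqrt(2))*conj(0) + 4*(2)*conj(0) + 4*(2)*conj(0)]
      = (1/16)[(12) + (4) + (0) + (-16) + (0) + (0) + (0)] = 0/16 = 0
  <chi_rho, chi_7> = (1/16)[1*(6)*conj(2) + 1*(2)*conj(-2) + 2*(sqrt(2))*conj(-sqrt(2)) + 2*(4)*conj(0) + 2*(-sqrt(2))*conj(sqrt(2)) + 4*(2)*conj(0) + 4*(2)*conj(0)]
      = (1/16)[(12) + (-4) + (-4) + (0) + (-4) + (0) + (0)] = 0/16 = 0
Dimension check: dim(rho) = sum (mult * dim) = 2*1 + 0*1 + 1*1 + 1*1 + 1*2 + 0*2 + 0*2 = 6 = chi_rho(e) = 6.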